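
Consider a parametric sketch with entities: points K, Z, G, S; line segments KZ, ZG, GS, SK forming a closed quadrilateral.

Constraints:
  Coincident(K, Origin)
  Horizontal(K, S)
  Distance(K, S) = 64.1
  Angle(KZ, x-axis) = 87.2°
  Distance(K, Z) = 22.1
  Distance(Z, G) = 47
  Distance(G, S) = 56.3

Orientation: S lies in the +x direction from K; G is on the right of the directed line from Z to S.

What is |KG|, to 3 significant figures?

26.7

Checks: |ZG| = 47.00 ✓; |GS| = 56.30 ✓.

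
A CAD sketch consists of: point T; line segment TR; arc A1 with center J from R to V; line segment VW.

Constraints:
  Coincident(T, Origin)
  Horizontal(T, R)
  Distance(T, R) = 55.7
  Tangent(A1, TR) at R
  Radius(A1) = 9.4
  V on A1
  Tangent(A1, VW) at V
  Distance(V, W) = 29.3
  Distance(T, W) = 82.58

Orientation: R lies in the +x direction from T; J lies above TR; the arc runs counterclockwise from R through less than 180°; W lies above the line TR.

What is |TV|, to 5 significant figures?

64.598

T is at the origin; T and R share the same y with |TR| = 55.7 and R on the +x side, so R = (55.700, 0.0000). A1 meets TR tangentially, so JR is at right angles to TR, so J = R + (0, 9.4) = (55.700, 9.4000). Since JV ⟂ VW (tangency), |JW| = √(9.4² + 29.3²) = 30.771 regardless of where V sits on A1. So W lies on both circle(T, 82.58) and circle(J, 30.771); the above-TR intersection is W = (75.848, 32.657). V is the foot of the tangent from W: V = (64.345, 5.7096).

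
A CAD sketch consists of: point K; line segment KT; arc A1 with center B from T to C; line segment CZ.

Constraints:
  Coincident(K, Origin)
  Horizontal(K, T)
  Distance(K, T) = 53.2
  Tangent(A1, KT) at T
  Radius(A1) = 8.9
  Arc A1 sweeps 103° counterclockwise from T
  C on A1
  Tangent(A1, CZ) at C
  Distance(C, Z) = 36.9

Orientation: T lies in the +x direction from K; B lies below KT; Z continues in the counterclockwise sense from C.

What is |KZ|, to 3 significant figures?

70.6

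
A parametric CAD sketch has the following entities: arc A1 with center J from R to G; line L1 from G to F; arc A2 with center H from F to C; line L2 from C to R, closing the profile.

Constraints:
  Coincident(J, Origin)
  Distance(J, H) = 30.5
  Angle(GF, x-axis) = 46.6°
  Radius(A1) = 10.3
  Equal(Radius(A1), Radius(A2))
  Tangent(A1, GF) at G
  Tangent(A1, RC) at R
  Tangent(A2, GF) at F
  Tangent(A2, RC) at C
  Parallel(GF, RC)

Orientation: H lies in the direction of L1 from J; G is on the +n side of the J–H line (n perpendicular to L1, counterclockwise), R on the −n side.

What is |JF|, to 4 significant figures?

32.19

Tangency of A1 to both parallel lines with radius 10.3 puts G and R at J ± 10.3·n: G = (-7.484, 7.077), R = (7.484, -7.077). Equal radii place F and C the same way about H: F = H + 10.3·n = (13.47, 29.24), C = H − 10.3·n = (28.44, 15.08). Then |JF| = |F − J| = 32.19.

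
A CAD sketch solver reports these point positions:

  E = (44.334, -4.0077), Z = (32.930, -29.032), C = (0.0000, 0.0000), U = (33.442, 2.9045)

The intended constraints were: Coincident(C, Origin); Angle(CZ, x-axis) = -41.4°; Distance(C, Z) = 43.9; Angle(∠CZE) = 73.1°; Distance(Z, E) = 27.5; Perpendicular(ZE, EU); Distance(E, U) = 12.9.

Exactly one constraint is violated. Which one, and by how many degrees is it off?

Perpendicular(ZE, EU) — off by 7.90°.

C = (0.00, 0.00) ✓; CZ at -41.40° ✓; |CZ| = 43.90 ✓; ∠CZE = 73.10° ✓; |ZE| = 27.50 ✓; ∠(ZE, EU) = 82.10° ✗; |EU| = 12.90 ✓.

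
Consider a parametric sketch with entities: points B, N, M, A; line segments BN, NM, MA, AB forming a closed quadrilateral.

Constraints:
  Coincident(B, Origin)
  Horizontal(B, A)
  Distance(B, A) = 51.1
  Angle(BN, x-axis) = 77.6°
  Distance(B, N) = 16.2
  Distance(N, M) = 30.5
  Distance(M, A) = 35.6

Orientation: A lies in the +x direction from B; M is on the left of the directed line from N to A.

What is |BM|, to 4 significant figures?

42.53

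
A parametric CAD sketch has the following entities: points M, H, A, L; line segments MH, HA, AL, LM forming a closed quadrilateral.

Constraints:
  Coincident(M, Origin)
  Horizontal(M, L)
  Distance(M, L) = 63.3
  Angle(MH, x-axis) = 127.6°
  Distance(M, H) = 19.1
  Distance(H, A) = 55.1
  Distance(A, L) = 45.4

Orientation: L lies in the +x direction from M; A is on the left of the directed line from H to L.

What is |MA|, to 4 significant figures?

54.08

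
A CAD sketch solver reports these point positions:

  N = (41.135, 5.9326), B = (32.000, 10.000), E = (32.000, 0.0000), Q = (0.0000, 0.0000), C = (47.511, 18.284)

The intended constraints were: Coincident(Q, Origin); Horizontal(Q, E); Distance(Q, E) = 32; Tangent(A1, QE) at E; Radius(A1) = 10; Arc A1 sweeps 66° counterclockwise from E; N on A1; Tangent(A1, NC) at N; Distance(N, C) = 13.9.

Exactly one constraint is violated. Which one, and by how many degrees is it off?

Tangent(A1, NC) at N — off by 3.30°.

Q = (0.00, 0.00) ✓; Q.y = 0.00, E.y = 0.00 ✓; |QE| = 32.00 ✓; ∠(BE, EQ) = 90.00° ✓; |BE| = 10.00 ✓; bearing(B→N) − bearing(B→E) = 66.00° ✓; |BN| = 10.00 ✓; ∠(BN, NC) = 93.30° ✗; |NC| = 13.90 ✓.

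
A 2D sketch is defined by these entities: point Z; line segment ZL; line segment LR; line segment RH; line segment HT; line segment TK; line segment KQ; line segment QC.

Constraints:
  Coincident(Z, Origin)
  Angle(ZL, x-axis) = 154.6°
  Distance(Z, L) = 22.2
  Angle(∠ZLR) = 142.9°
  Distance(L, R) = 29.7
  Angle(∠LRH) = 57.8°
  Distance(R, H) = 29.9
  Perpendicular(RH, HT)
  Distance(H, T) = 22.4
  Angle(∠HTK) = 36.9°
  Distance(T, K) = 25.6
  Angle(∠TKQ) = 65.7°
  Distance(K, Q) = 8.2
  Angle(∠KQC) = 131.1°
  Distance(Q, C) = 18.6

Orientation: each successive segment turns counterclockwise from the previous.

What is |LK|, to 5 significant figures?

23.240

Z is at the origin; ZL runs at 154.6° with length 22.2, so L = (-20.054, 9.5224). ∠ZLR = 142.9° gives LR at -168.30° from the x-axis; with |LR| = 29.7, R = (-49.137, 3.4996). ∠LRH = 57.8° gives RH at -46.100° from the x-axis; with |RH| = 29.9, H = (-28.404, -18.045). RH ⟂ HT, so HT runs at 43.900°; with |HT| = 22.4, T = (-12.264, -2.5127). ∠HTK = 36.9° gives TK at -173.00° from the x-axis; with |TK| = 25.6, K = (-37.673, -5.6326). Then |LK| = |K − L| = 23.240.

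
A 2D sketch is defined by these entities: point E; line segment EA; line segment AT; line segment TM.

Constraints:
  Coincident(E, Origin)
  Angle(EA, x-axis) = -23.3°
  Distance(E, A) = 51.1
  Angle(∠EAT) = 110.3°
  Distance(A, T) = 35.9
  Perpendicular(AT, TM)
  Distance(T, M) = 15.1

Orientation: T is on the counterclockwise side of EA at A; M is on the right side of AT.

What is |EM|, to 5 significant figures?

82.754

E is at the origin; EA runs at -23.3° with length 51.1, so A = 51.1·(cos -23.3°, sin -23.3°) = (46.933, -20.212). ∠EAT = 110.3°, so AT runs at -23.3° + (180° − 110.3°) = 46.400° from the x-axis; with |AT| = 35.9, T = A + 35.9·(cos 46.400°, sin 46.400°) = (71.690, 5.7854). AT ⟂ TM; with |TM| = 15.1 on the right of AT, M = T + 15.1·(0.72417, -0.68962) = (82.625, -4.6279). Then |EM| = |M − E| = 82.754.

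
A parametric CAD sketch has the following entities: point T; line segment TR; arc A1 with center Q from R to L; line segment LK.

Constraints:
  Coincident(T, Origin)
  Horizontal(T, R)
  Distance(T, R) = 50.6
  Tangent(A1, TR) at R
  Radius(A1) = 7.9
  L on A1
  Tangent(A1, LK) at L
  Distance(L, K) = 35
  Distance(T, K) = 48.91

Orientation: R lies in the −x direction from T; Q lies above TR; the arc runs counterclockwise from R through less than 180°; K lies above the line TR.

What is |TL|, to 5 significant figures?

43.506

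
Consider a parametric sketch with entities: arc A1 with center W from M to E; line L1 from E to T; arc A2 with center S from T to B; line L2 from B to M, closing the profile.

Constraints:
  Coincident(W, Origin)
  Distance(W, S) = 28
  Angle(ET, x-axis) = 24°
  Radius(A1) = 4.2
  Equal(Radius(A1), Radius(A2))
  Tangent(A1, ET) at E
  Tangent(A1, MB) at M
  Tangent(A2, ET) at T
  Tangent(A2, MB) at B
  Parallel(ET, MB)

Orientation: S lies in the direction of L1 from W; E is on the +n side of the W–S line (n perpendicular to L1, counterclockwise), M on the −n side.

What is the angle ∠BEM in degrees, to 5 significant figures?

73.301°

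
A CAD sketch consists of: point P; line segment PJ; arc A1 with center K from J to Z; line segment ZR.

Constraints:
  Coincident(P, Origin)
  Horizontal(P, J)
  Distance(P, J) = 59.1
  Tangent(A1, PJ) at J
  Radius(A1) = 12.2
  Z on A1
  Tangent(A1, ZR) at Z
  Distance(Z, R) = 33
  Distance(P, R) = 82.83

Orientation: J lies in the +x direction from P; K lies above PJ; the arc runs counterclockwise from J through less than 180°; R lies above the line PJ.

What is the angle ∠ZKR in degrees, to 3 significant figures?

69.7°

P is at the origin; P and J share the same y with |PJ| = 59.1 and J on the +x side, so J = (59.1, 0.00). The tangent condition forces KJ to be normal to PJ, so K = J + (0, 12.2) = (59.1, 12.2). Since KZ ⟂ ZR (tangency), |KR| = √(12.2² + 33.0²) = 35.2 regardless of where Z sits on A1. So R lies on both circle(P, 82.83) and circle(K, 35.2); the above-PJ intersection is R = (68.9, 46.0). Z is the foot of the tangent from R: Z = (71.3, 13.1).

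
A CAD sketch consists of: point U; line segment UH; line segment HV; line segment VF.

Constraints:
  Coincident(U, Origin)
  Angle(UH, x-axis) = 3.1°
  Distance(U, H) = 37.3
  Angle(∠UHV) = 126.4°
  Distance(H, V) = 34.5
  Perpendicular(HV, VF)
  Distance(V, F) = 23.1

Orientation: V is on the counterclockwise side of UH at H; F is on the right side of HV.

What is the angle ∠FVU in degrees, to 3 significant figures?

118°

∠UHV = 126.4°, so HV runs at 3.1° + (180° − 126.4°) = 56.7° from the x-axis; with |HV| = 34.5, V = H + 34.5·(cos 56.7°, sin 56.7°) = (56.2, 30.9). The perpendicularity gives VF at right angles to HV; with |VF| = 23.1 on the right of HV, F = V + 23.1·(0.836, -0.549) = (75.5, 18.2). Then cos ∠FVU = VF·VU / (|VF||VU|), giving 118°.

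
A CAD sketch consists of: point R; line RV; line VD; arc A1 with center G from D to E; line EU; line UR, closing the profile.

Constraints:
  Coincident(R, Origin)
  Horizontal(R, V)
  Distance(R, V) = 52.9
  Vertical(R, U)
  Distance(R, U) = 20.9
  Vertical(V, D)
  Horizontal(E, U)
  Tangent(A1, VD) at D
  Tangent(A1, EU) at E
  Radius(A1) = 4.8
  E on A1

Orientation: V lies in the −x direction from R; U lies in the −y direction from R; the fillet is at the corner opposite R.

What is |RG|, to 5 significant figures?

50.723

R is at the origin; RV is horizontal with |RV| = 52.9 and V on the −x side, so V = (-52.900, 0.0000). RU is vertical with |RU| = 20.9 and U on the −y side, so U = (0.0000, -20.900). The virtual corner opposite R is at (-52.900, -20.900). A1 meets VD tangentially, so GD is at right angles to VD and the tangent condition forces GE to be normal to EU, with radius 4.8, so the center G sits 4.8 in from both sides at G = (-48.100, -16.100). Then |RG| = |G − R| = 50.723.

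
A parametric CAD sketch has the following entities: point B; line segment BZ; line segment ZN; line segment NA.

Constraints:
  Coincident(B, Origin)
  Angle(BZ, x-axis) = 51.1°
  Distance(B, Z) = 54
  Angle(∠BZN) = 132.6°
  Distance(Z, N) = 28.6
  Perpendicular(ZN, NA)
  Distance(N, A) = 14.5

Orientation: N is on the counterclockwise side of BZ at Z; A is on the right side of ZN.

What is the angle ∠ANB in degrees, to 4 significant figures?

121.4°

B is at the origin; BZ runs at 51.1° with length 54.0, so Z = 54.0·(cos 51.1°, sin 51.1°) = (33.91, 42.03). ∠BZN = 132.6°, so ZN runs at 51.1° + (180° − 132.6°) = 98.50° from the x-axis; with |ZN| = 28.6, N = Z + 28.6·(cos 98.50°, sin 98.50°) = (29.68, 70.31). ZN is perpendicular to NA; with |NA| = 14.5 on the right of ZN, A = N + 14.5·(0.9890, 0.1478) = (44.02, 72.45). Then cos ∠ANB = NA·NB / (|NA||NB|), giving 121.4°.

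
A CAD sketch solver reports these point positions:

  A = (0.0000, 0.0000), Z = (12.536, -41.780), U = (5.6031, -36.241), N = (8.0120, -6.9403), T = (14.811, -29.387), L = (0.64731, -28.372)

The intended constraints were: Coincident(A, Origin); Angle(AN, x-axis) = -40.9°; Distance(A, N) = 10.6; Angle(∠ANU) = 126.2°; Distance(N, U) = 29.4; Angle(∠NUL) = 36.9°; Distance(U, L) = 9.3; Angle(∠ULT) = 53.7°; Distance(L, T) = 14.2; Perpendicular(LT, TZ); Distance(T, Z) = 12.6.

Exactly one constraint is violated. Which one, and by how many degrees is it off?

Perpendicular(LT, TZ) — off by 6.30°.

A = (0.00, 0.00) ✓; AN at -40.90° ✓; |AN| = 10.60 ✓; ∠ANU = 126.2° ✓; |NU| = 29.40 ✓; ∠NUL = 36.90° ✓; |UL| = 9.300 ✓; ∠ULT = 53.70° ✓; |LT| = 14.20 ✓; ∠(LT, TZ) = 96.30° ✗; |TZ| = 12.60 ✓.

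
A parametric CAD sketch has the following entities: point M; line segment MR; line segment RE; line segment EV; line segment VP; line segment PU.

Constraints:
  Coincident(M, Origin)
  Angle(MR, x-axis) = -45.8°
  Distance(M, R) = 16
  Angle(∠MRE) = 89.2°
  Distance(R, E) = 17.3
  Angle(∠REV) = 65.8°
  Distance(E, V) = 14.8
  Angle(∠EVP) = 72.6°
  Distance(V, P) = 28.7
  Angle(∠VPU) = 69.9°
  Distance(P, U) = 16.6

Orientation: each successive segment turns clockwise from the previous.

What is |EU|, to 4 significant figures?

18.63

M is at the origin; MR runs at -45.8° with length 16.0, so R = (11.15, -11.47). ∠MRE = 89.2° gives RE at -136.6° from the x-axis; with |RE| = 17.3, E = (-1.415, -23.36). ∠REV = 65.8° gives EV at 109.2° from the x-axis; with |EV| = 14.8, V = (-6.282, -9.380). ∠EVP = 72.6° gives VP at 1.800° from the x-axis; with |VP| = 28.7, P = (22.40, -8.479). ∠VPU = 69.9° gives PU at -108.3° from the x-axis; with |PU| = 16.6, U = (17.19, -24.24). Then |EU| = |U − E| = 18.63.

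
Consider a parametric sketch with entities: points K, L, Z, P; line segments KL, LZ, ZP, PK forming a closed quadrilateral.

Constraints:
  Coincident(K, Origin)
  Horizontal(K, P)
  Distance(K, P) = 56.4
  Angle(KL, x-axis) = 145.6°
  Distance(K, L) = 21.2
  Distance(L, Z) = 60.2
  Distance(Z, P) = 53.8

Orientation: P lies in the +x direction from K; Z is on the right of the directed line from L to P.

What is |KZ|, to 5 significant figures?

40.957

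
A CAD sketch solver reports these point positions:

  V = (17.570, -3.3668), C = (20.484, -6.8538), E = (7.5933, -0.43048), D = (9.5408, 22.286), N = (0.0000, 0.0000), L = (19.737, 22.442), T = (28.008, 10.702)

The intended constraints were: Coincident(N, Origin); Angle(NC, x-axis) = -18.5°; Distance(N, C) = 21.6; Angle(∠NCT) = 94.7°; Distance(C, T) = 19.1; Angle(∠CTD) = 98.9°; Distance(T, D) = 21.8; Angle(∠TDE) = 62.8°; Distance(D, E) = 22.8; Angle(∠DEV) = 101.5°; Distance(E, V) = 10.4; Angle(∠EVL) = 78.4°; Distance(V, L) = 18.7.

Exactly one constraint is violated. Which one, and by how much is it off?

Distance(V, L) = 18.7 — off by 7.20.

N = (0.00, 0.00) ✓; NC at -18.50° ✓; |NC| = 21.60 ✓; ∠NCT = 94.70° ✓; |CT| = 19.10 ✓; ∠CTD = 98.90° ✓; |TD| = 21.80 ✓; ∠TDE = 62.80° ✓; |DE| = 22.80 ✓; ∠DEV = 101.5° ✓; |EV| = 10.40 ✓; ∠EVL = 78.40° ✓; |VL| = 25.90 ✗.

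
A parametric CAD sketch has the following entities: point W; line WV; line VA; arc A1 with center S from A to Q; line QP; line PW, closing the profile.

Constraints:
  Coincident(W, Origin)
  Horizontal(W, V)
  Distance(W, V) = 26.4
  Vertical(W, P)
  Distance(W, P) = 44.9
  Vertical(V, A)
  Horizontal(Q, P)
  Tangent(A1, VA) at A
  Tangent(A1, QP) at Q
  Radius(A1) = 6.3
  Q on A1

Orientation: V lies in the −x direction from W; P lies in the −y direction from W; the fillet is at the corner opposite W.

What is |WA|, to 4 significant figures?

46.76

W is at the origin; W and V share the same y with |WV| = 26.4 and V on the −x side, so V = (-26.40, 0.000). WP is vertical with |WP| = 44.9 and P on the −y side, so P = (0.000, -44.90). The virtual corner opposite W is at (-26.40, -44.90). Tangency of A1 to VA means the radius SA is perpendicular to VA and A1 meets QP tangentially, so SQ is at right angles to QP, with radius 6.3, so the center S sits 6.3 in from both sides at S = (-20.10, -38.60). That places the tangent points at A = (-26.40, -38.60) on VA and Q = (-20.10, -44.90) on QP. Then |WA| = |A − W| = 46.76.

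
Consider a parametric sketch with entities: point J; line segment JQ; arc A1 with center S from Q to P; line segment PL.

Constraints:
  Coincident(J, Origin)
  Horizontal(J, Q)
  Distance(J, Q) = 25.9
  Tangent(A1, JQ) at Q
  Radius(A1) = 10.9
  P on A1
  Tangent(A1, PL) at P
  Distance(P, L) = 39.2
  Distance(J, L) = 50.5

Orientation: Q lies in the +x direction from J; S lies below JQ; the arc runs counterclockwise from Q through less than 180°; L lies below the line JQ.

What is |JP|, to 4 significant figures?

18.07

Checks: |SP| = 10.90 ✓; ∠(SP, PL) = 90.00° ✓; |PL| = 39.20 ✓; |JL| = 50.50 ✓.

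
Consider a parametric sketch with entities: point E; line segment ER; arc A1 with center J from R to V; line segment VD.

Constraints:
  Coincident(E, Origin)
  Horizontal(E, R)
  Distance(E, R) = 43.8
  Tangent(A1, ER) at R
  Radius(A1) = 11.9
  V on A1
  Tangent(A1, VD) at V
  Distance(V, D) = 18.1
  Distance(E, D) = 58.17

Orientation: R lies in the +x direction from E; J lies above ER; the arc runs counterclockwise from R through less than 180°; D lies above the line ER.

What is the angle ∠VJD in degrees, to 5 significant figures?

56.677°

Checks: |ER| = 43.80 ✓; |JV| = 11.90 ✓; ∠(JV, VD) = 90.00° ✓; |VD| = 18.10 ✓; |ED| = 58.17 ✓.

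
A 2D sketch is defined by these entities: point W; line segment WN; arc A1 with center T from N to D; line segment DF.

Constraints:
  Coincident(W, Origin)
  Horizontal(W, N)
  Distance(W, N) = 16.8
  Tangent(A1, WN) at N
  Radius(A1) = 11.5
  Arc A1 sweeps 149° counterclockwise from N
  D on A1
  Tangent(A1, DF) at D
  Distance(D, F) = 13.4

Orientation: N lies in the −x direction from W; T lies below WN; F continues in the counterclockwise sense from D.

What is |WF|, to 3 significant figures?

30.4

W is at the origin; W and N share the same y with |WN| = 16.8 and N on the −x side, so N = (-16.8, 0.00). The tangent condition forces TN to be normal to WN, so T = N + (0, -11.5) = (-16.8, -11.5). On A1, N sits at bearing 90° from T; a 149° counterclockwise sweep puts D at bearing 239°, so D = T + 11.5·(cos 239°, sin 239°) = (-22.7, -21.4). A1 meets DF tangentially, so TD is at right angles to DF, so DF runs along (−sin 239°, cos 239°); with |DF| = 13.4, F = (-11.2, -28.3). Then |WF| = |F − W| = 30.4.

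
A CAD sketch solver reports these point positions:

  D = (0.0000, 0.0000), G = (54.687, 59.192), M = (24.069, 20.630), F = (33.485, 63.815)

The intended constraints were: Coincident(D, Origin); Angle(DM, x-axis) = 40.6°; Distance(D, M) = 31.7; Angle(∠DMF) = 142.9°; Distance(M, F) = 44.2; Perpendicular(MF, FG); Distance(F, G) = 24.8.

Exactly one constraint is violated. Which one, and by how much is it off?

Distance(F, G) = 24.8 — off by 3.10.

D = (0.00, 0.00) ✓; DM at 40.60° ✓; |DM| = 31.70 ✓; ∠DMF = 142.9° ✓; |MF| = 44.20 ✓; ∠(MF, FG) = 90.00° ✓; |FG| = 21.70 ✗.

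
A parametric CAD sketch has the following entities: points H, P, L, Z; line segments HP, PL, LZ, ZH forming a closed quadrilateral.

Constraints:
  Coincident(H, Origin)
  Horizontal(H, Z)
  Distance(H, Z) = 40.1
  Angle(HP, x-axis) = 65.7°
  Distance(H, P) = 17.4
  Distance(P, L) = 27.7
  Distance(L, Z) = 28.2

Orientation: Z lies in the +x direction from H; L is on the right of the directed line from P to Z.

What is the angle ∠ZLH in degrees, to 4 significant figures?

119.3°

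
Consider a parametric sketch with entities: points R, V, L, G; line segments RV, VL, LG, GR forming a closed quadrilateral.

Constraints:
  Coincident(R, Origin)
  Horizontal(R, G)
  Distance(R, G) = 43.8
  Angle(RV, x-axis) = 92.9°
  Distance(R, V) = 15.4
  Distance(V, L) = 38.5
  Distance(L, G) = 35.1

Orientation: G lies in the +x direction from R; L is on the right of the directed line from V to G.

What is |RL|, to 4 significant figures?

24.75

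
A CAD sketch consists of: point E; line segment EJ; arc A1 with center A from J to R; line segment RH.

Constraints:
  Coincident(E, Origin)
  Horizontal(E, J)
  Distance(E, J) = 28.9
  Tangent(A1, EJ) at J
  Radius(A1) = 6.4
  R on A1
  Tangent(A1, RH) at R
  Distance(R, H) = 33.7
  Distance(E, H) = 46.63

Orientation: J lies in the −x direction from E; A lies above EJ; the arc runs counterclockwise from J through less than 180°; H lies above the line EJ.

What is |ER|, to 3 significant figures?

23.4

E is at the origin; E and J share the same y with |EJ| = 28.9 and J on the −x side, so J = (-28.9, 0.00). The tangent condition forces AJ to be normal to EJ, so A = J + (0, 6.4) = (-28.9, 6.40). Since AR ⟂ RH (tangency), |AH| = √(6.4² + 33.7²) = 34.3 regardless of where R sits on A1. So H lies on both circle(E, 46.63) and circle(A, 34.3); the above-EJ intersection is H = (-23.5, 40.3). R is the foot of the tangent from H: R = (-22.5, 6.59).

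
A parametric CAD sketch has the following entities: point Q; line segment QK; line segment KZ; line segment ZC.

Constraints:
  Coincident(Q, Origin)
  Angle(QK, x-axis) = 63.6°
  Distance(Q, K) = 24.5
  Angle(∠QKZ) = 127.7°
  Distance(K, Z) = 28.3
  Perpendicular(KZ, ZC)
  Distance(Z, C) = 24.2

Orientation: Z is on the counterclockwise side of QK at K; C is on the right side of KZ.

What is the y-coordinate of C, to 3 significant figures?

58.0

Q is at the origin; QK runs at 63.6° with length 24.5, so K = 24.5·(cos 63.6°, sin 63.6°) = (10.9, 21.9). ∠QKZ = 127.7°, so KZ runs at 63.6° + (180° − 127.7°) = 116° from the x-axis; with |KZ| = 28.3, Z = K + 28.3·(cos 116°, sin 116°) = (-1.47, 47.4). KZ ⟂ ZC; with |ZC| = 24.2 on the right of KZ, C = Z + 24.2·(0.900, 0.437) = (20.3, 58.0). So C.y = 58.0.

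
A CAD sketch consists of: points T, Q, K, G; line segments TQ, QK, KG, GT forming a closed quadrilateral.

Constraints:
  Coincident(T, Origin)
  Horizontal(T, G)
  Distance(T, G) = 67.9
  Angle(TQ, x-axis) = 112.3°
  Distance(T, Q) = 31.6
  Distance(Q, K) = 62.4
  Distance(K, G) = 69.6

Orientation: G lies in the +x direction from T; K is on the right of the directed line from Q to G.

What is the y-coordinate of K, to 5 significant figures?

-30.683

T is at the origin; T and G share the same y with |TG| = 67.9 and G in +x, so G = (67.9, 0). TQ runs at 112.3° with |TQ| = 31.6, so Q = (-11.991, 29.237). K is determined by |QK| = 62.4 and |KG| = 69.6 together: it lies at the intersection of circle(Q, 62.4) and circle(G, 69.6). With |QG| = 85.072, the foot of the radical line on QG is 36.950 from Q and the perpendicular offset is √(62.4² − 36.950²) = 50.283. Taking the right-of-QG solution: K = (5.4282, -30.683).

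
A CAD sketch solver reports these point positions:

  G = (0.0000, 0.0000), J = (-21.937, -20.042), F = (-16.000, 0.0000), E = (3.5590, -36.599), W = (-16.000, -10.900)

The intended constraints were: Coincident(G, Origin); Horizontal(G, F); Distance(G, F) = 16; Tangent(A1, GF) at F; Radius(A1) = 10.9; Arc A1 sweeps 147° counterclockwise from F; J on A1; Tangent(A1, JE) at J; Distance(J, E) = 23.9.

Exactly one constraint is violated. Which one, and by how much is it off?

Distance(J, E) = 23.9 — off by 6.50.

G = (0.00, 0.00) ✓; G.y = 0.00, F.y = 0.00 ✓; |GF| = 16.00 ✓; ∠(WF, FG) = 90.00° ✓; |WF| = 10.90 ✓; bearing(W→J) − bearing(W→F) = 147.0° ✓; |WJ| = 10.90 ✓; ∠(WJ, JE) = 90.00° ✓; |JE| = 30.40 ✗.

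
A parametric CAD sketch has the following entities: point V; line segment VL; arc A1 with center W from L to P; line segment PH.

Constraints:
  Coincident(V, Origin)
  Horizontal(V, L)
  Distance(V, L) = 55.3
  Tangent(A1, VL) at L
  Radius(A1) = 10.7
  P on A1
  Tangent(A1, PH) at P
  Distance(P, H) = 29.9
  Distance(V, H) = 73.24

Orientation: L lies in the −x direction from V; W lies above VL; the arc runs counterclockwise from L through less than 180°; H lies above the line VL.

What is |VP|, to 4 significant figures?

48.48

V is at the origin; VL is horizontal with |VL| = 55.3 and L on the −x side, so L = (-55.30, 0.000). A1 meets VL tangentially, so WL is at right angles to VL, so W = L + (0, 10.7) = (-55.30, 10.70). Since WP ⟂ PH (tangency), |WH| = √(10.7² + 29.9²) = 31.76 regardless of where P sits on A1. So H lies on both circle(V, 73.24) and circle(W, 31.76); the above-VL intersection is H = (-59.92, 42.12). P is the foot of the tangent from H: P = (-45.86, 15.73).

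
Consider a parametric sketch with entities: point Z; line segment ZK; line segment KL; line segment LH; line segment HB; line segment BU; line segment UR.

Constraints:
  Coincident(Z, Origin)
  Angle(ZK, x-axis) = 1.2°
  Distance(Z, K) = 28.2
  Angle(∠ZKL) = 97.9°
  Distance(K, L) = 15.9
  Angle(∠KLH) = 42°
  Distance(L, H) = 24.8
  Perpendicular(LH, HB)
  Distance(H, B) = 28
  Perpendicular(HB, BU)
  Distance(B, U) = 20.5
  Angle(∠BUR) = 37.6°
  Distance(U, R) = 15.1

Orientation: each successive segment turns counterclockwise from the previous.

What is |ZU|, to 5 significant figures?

45.914

The perpendicularity gives HB at right angles to LH, so HB runs at -48.700°; with |HB| = 28.0, B = (29.898, -21.021). HB ⟂ BU, so BU runs at 41.300°; with |BU| = 20.5, U = (45.298, -7.4914). Then |ZU| = |U − Z| = 45.914.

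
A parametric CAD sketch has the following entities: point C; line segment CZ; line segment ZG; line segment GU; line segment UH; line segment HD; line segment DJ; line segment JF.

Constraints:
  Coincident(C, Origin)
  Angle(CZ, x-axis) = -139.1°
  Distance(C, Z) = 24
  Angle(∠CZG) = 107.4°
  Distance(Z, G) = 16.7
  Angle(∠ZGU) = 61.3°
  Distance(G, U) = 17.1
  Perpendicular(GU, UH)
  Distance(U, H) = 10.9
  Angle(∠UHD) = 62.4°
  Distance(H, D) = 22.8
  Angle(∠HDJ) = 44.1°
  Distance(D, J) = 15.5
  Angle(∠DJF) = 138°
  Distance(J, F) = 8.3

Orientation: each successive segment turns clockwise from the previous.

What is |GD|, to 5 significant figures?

3.1237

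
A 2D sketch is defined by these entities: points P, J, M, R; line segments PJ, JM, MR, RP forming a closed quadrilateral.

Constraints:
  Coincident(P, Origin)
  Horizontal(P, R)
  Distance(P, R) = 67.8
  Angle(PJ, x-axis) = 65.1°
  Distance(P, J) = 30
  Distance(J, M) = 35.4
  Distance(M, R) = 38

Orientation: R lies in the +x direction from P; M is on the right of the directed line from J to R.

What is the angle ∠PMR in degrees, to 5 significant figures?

167.55°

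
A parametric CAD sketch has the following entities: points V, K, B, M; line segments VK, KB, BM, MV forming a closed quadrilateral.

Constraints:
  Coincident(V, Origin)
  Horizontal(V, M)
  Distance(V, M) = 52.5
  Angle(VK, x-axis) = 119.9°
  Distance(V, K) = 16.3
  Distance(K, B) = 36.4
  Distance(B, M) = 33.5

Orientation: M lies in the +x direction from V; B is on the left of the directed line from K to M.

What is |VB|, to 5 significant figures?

35.223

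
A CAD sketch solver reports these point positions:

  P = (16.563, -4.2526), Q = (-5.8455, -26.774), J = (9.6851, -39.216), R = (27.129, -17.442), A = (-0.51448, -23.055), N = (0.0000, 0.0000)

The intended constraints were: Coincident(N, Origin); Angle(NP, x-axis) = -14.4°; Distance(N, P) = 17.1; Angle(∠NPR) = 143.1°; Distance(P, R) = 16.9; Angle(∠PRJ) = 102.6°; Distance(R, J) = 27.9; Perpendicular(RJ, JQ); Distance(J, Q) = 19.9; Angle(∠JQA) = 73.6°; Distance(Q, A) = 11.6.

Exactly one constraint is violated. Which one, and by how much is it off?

Distance(Q, A) = 11.6 — off by 5.10.

N = (0.00, 0.00) ✓; NP at -14.40° ✓; |NP| = 17.10 ✓; ∠NPR = 143.1° ✓; |PR| = 16.90 ✓; ∠PRJ = 102.6° ✓; |RJ| = 27.90 ✓; ∠(RJ, JQ) = 90.00° ✓; |JQ| = 19.90 ✓; ∠JQA = 73.60° ✓; |QA| = 6.500 ✗.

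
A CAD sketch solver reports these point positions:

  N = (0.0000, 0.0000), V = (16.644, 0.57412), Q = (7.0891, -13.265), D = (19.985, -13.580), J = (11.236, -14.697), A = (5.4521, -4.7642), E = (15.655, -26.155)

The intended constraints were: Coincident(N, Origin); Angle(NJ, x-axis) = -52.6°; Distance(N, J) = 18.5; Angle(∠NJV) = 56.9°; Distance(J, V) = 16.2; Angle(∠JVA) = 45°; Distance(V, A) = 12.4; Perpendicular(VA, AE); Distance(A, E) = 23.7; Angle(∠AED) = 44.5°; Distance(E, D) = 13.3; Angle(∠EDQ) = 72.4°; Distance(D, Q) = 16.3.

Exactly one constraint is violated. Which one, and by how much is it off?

Distance(D, Q) = 16.3 — off by 3.40.

N = (0.00, 0.00) ✓; NJ at -52.60° ✓; |NJ| = 18.50 ✓; ∠NJV = 56.90° ✓; |JV| = 16.20 ✓; ∠JVA = 45.00° ✓; |VA| = 12.40 ✓; ∠(VA, AE) = 90.00° ✓; |AE| = 23.70 ✓; ∠AED = 44.50° ✓; |ED| = 13.30 ✓; ∠EDQ = 72.40° ✓; |DQ| = 12.90 ✗.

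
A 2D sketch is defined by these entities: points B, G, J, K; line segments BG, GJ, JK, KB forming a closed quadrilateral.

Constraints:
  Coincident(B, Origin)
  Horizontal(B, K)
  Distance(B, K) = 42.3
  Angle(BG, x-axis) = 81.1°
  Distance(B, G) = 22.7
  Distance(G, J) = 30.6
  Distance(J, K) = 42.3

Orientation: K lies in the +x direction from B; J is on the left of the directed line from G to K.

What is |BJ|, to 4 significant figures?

49.15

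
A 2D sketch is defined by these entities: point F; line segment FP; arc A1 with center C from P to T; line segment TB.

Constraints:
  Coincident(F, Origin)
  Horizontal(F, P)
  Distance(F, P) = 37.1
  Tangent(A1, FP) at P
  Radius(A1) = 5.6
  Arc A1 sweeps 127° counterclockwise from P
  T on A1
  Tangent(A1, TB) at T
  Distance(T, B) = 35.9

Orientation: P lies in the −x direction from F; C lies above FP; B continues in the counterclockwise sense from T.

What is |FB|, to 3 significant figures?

66.0

F is at the origin; FP is horizontal with |FP| = 37.1 and P on the −x side, so P = (-37.1, 0.00). A1 meets FP tangentially, so CP is at right angles to FP, so C = P + (0, 5.6) = (-37.1, 5.60). On A1, P sits at bearing -90° from C; a 127° counterclockwise sweep puts T at bearing 37°, so T = C + 5.6·(cos 37°, sin 37°) = (-32.6, 8.97). Since A1 is tangent to TB there, CT ⟂ TB, so TB runs along (−sin 37°, cos 37°); with |TB| = 35.9, B = (-54.2, 37.6). Then |FB| = |B − F| = 66.0.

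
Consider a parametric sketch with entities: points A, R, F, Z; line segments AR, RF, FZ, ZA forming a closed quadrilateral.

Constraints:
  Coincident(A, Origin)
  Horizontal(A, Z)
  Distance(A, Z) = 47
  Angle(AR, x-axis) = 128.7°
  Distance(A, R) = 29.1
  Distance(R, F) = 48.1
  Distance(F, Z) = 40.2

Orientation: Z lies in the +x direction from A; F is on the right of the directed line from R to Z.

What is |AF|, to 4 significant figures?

19.07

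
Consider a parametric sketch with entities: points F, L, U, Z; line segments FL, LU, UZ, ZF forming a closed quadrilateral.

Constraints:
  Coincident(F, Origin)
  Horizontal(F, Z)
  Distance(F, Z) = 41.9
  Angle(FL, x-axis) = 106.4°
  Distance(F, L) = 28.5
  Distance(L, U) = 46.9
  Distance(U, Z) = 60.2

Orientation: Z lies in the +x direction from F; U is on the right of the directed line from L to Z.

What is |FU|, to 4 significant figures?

24.35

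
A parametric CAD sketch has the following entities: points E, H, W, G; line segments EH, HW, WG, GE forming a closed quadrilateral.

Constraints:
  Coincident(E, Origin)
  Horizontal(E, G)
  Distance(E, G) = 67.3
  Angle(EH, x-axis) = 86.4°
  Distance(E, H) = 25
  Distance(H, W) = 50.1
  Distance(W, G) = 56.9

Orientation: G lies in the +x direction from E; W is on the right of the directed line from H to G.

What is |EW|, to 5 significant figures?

27.833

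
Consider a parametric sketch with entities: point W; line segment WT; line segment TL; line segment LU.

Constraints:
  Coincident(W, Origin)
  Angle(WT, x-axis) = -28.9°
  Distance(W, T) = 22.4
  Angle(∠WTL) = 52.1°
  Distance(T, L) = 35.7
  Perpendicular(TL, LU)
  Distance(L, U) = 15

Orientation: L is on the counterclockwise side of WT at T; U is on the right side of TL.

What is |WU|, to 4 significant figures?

39.36

W is at the origin; WT runs at -28.9° with length 22.4, so T = 22.4·(cos -28.9°, sin -28.9°) = (19.61, -10.83). ∠WTL = 52.1°, so TL runs at -28.9° + (180° − 52.1°) = 99.00° from the x-axis; with |TL| = 35.7, L = T + 35.7·(cos 99.00°, sin 99.00°) = (14.03, 24.43). The perpendicularity gives LU at right angles to TL; with |LU| = 15.0 on the right of TL, U = L + 15.0·(0.9877, 0.1564) = (28.84, 26.78). Then |WU| = |U − W| = 39.36.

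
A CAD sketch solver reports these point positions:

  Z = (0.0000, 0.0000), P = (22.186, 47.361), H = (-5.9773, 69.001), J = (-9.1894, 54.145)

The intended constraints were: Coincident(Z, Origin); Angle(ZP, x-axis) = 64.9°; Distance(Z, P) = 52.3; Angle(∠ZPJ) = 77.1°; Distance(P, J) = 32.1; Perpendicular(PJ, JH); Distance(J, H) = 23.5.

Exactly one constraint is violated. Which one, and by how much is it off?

Distance(J, H) = 23.5 — off by 8.30.

Z = (0.00, 0.00) ✓; ZP at 64.90° ✓; |ZP| = 52.30 ✓; ∠ZPJ = 77.10° ✓; |PJ| = 32.10 ✓; ∠(PJ, JH) = 90.00° ✓; |JH| = 15.20 ✗.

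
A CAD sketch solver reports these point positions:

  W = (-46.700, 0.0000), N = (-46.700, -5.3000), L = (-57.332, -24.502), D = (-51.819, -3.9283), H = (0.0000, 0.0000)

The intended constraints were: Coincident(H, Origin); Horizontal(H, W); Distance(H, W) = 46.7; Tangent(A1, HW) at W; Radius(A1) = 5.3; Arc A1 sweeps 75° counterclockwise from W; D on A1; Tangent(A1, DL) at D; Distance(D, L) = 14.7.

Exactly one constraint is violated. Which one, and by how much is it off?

Distance(D, L) = 14.7 — off by 6.60.

H = (0.00, 0.00) ✓; H.y = 0.00, W.y = 0.00 ✓; |HW| = 46.70 ✓; ∠(NW, WH) = 90.00° ✓; |NW| = 5.300 ✓; bearing(N→D) − bearing(N→W) = 75.00° ✓; |ND| = 5.300 ✓; ∠(ND, DL) = 90.00° ✓; |DL| = 21.30 ✗.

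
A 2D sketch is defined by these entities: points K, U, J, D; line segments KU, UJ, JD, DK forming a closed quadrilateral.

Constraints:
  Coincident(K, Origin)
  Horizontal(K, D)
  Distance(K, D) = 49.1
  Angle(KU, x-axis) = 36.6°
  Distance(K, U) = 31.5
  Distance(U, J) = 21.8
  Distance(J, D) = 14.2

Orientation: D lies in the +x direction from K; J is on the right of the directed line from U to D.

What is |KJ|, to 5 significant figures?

34.930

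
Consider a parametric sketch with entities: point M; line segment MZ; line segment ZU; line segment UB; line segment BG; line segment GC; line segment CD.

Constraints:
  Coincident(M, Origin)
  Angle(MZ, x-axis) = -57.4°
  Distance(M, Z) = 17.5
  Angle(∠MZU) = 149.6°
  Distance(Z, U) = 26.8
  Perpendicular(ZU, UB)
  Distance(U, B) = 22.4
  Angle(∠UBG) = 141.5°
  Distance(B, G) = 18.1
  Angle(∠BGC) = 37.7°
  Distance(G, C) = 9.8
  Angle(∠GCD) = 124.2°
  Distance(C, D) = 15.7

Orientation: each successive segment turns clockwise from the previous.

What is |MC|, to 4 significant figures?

35.60

∠UBG = 141.5° gives BG at 143.7° from the x-axis; with |BG| = 18.1, G = (-26.51, -31.67). ∠BGC = 37.7° gives GC at 1.400° from the x-axis; with |GC| = 9.8, C = (-16.72, -31.43). Then |MC| = |C − M| = 35.60.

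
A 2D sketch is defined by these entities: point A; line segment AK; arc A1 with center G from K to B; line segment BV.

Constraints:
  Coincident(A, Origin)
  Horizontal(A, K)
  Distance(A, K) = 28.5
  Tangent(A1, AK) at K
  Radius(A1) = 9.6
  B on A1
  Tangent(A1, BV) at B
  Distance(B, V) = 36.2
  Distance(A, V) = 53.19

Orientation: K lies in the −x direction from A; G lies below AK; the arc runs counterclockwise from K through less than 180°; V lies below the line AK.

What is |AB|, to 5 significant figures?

39.671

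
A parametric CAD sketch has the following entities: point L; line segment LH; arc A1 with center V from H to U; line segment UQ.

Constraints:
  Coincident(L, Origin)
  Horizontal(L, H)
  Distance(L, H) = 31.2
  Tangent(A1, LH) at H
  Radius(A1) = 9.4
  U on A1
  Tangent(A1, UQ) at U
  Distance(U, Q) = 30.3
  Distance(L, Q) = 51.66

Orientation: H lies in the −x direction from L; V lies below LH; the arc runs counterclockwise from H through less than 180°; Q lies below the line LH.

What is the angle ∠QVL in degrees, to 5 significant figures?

106.88°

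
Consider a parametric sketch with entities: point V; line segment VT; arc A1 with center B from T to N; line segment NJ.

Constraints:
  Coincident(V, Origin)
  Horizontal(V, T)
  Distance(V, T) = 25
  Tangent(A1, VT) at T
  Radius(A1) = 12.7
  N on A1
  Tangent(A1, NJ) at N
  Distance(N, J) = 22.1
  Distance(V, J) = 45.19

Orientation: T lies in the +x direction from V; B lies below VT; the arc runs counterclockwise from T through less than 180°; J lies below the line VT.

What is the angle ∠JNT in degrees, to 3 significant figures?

121°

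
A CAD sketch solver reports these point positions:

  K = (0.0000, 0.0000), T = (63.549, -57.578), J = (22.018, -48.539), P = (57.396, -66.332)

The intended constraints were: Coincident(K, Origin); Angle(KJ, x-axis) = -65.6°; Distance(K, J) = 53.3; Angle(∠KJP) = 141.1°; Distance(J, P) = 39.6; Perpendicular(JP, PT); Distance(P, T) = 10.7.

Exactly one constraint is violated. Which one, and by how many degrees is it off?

Perpendicular(JP, PT) — off by 8.40°.

K = (0.00, 0.00) ✓; KJ at -65.60° ✓; |KJ| = 53.30 ✓; ∠KJP = 141.1° ✓; |JP| = 39.60 ✓; ∠(JP, PT) = 81.60° ✗; |PT| = 10.70 ✓.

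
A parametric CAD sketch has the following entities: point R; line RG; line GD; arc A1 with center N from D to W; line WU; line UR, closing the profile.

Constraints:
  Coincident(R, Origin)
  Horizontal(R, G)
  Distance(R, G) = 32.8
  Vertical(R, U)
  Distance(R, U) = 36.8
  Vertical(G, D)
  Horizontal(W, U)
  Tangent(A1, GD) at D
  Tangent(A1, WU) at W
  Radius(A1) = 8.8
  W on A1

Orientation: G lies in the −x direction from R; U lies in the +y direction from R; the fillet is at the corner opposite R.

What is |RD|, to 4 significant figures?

43.13

The virtual corner opposite R is at (-32.80, 36.80). Since A1 is tangent to GD there, ND ⟂ GD and tangency of A1 to WU means the radius NW is perpendicular to WU, with radius 8.8, so the center N sits 8.8 in from both sides at N = (-24.00, 28.00). That places the tangent points at D = (-32.80, 28.00) on GD and W = (-24.00, 36.80) on WU. Then |RD| = |D − R| = 43.13.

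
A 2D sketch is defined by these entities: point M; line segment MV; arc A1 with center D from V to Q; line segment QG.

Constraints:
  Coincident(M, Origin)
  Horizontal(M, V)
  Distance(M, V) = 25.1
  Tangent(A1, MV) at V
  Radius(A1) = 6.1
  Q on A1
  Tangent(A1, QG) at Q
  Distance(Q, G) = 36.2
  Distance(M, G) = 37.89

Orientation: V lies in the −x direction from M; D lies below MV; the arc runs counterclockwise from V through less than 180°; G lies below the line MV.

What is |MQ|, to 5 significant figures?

31.374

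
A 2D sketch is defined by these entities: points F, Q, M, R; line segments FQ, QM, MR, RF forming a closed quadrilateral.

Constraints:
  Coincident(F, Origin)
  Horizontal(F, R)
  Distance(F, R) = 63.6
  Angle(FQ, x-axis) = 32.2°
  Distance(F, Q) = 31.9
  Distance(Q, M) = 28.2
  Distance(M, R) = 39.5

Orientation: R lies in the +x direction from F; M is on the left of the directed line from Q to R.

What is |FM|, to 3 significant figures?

59.8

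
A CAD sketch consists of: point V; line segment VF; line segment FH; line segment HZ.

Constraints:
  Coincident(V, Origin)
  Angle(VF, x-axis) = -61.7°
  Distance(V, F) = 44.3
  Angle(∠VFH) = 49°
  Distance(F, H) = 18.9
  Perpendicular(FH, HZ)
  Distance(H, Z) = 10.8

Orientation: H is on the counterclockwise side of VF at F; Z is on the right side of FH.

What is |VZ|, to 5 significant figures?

45.386

∠VFH = 49.0°, so FH runs at -61.7° + (180° − 49.0°) = 69.300° from the x-axis; with |FH| = 18.9, H = F + 18.9·(cos 69.300°, sin 69.300°) = (27.683, -21.325). FH ⟂ HZ; with |HZ| = 10.8 on the right of FH, Z = H + 10.8·(0.93544, -0.35347) = (37.786, -25.143). Then |VZ| = |Z − V| = 45.386.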